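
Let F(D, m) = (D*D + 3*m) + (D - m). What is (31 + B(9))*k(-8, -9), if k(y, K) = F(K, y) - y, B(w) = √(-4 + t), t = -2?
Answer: 1984 + 64*I*√6 ≈ 1984.0 + 156.77*I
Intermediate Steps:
B(w) = I*√6 (B(w) = √(-4 - 2) = √(-6) = I*√6)
F(D, m) = D + D² + 2*m (F(D, m) = (D² + 3*m) + (D - m) = D + D² + 2*m)
k(y, K) = K + y + K² (k(y, K) = (K + K² + 2*y) - y = K + y + K²)
(31 + B(9))*k(-8, -9) = (31 + I*√6)*(-9 - 8 + (-9)²) = (31 + I*√6)*(-9 - 8 + 81) = (31 + I*√6)*64 = 1984 + 64*I*√6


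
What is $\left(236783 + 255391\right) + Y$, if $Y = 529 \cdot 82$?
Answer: $535552$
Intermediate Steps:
$Y = 43378$
$\left(236783 + 255391\right) + Y = \left(236783 + 255391\right) + 43378 = 492174 + 43378 = 535552$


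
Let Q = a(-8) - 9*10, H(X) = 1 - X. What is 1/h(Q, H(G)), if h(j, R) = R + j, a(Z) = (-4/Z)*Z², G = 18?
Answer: -1/75 ≈ -0.013333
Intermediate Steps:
a(Z) = -4*Z
Q = -58 (Q = -4*(-8) - 9*10 = 32 - 1*90 = 32 - 90 = -58)
1/h(Q, H(G)) = 1/((1 - 1*18) - 58) = 1/((1 - 18) - 58) = 1/(-17 - 58) = 1/(-75) = -1/75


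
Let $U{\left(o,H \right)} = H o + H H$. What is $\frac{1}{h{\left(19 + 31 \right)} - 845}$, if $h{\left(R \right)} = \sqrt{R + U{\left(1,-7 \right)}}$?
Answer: $- \frac{845}{713933} - \frac{2 \sqrt{23}}{713933} \approx -0.001197$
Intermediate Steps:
$U{\left(o,H \right)} = H^{2} + H o$ ($U{\left(o,H \right)} = H o + H^{2} = H^{2} + H o$)
$h{\left(R \right)} = \sqrt{42 + R}$ ($h{\left(R \right)} = \sqrt{R - 7 \left(-7 + 1\right)} = \sqrt{R - -42} = \sqrt{R + 42} = \sqrt{42 + R}$)
$\frac{1}{h{\left(19 + 31 \right)} - 845} = \frac{1}{\sqrt{42 + \left(19 + 31\right)} - 845} = \frac{1}{\sqrt{42 + 50} - 845} = \frac{1}{\sqrt{92} - 845} = \frac{1}{2 \sqrt{23} - 845} = \frac{1}{-845 + 2 \sqrt{23}}$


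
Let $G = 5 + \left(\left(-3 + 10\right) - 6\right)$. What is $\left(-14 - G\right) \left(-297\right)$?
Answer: $5940$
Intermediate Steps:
$G = 6$ ($G = 5 + \left(7 - 6\right) = 5 + 1 = 6$)
$\left(-14 - G\right) \left(-297\right) = \left(-14 - 6\right) \left(-297\right) = \left(-20\right) \left(-297\right) = 5940$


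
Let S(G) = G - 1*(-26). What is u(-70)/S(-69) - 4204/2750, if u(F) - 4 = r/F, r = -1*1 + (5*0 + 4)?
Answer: -1341579/827750 ≈ -1.6208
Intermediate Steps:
S(G) = 26 + G (S(G) = G + 26 = 26 + G)
r = 3 (r = -1 + (0 + 4) = -1 + 4 = 3)
u(F) = 4 + 3/F
u(-70)/S(-69) - 4204/2750 = (4 + 3/(-70))/(26 - 69) - 4204/2750 = (4 + 3*(-1/70))/(-43) - 4204*1/2750 = (4 - 3/70)*(-1/43) - 2102/1375 = (277/70)*(-1/43) - 2102/1375 = -277/3010 - 2102/1375 = -1341579/827750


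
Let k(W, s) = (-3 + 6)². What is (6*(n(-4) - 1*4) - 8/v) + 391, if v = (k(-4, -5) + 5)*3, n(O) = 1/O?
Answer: 15343/42 ≈ 365.31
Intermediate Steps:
n(O) = 1/O
k(W, s) = 9 (k(W, s) = 3² = 9)
v = 42 (v = (9 + 5)*3 = 14*3 = 42)
(6*(n(-4) - 1*4) - 8/v) + 391 = (6*(1/(-4) - 1*4) - 8/42) + 391 = (6*(-¼ - 4) - 8*1/42) + 391 = (6*(-17/4) - 4/21) + 391 = (-51/2 - 4/21) + 391 = -1079/42 + 391 = 15343/42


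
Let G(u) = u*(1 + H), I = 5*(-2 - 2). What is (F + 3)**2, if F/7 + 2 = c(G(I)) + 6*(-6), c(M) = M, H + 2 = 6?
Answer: 927369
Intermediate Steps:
H = 4 (H = -2 + 6 = 4)
I = -20 (I = 5*(-4) = -20)
G(u) = 5*u (G(u) = u*(1 + 4) = u*5 = 5*u)
F = -966 (F = -14 + 7*(5*(-20) + 6*(-6)) = -14 + 7*(-100 - 36) = -14 + 7*(-136) = -14 - 952 = -966)
(F + 3)**2 = (-966 + 3)**2 = (-963)**2 = 927369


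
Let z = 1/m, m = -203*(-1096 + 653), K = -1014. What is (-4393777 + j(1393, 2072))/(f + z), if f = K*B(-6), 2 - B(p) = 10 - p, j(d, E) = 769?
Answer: -395058816432/1276632085 ≈ -309.45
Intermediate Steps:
B(p) = -8 + p (B(p) = 2 - (10 - p) = 2 + (-10 + p) = -8 + p)
m = 89929 (m = -203*(-443) = 89929)
f = 14196 (f = -1014*(-8 - 6) = -1014*(-14) = 14196)
z = 1/89929 ≈ 1.1120e-5
(-4393777 + j(1393, 2072))/(f + z) = (-4393777 + 769)/(14196 + 1/89929) = -4393008/1276632085/89929 = -4393008*89929/1276632085 = -395058816432/1276632085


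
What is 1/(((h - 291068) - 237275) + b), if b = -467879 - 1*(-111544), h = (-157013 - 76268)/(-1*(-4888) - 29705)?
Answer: -24817/21954820645 ≈ -1.1304e-6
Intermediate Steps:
h = 233281/24817 (h = -233281/(4888 - 29705) = -233281/(-24817) = -233281*(-1/24817) = 233281/24817 ≈ 9.4001)
b = -356335 (b = -467879 + 111544 = -356335)
1/(((h - 291068) - 237275) + b) = 1/(((233281/24817 - 291068) - 237275) - 356335) = 1/((-7223201275/24817 - 237275) - 356335) = 1/(-13111654950/24817 - 356335) = 1/(-21954820645/24817) = -24817/21954820645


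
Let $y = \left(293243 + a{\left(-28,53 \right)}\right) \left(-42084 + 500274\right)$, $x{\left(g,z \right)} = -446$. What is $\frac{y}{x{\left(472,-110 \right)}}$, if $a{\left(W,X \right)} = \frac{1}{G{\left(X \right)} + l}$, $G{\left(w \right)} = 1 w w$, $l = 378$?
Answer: $- \frac{214104269934990}{710701} \approx -3.0126 \cdot 10^{8}$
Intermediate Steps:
$G{\left(w \right)} = w^{2}$ ($G{\left(w \right)} = w w = w^{2}$)
$a{\left(W,X \right)} = \frac{1}{378 + X^{2}}$ ($a{\left(W,X \right)} = \frac{1}{X^{2} + 378} = \frac{1}{378 + X^{2}}$)
$y = \frac{428208539869980}{3187}$ ($y = \left(293243 + \frac{1}{378 + 53^{2}}\right) \left(-42084 + 500274\right) = \left(293243 + \frac{1}{378 + 2809}\right) 458190 = \left(293243 + \frac{1}{3187}\right) 458190 = \frac{934565442}{3187} \cdot 458190 = \frac{428208539869980}{3187} \approx 1.3436 \cdot 10^{11}$)
$\frac{y}{x{\left(472,-110 \right)}} = \frac{428208539869980}{3187 \left(-446\right)} = \frac{428208539869980}{3187} \left(- \frac{1}{446}\right) = - \frac{214104269934990}{710701}$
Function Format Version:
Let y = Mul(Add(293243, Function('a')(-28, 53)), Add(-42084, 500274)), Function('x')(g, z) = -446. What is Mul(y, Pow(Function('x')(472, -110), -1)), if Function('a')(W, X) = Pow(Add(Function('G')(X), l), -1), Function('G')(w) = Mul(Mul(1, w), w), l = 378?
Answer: Rational(-214104269934990, 710701) ≈ -3.0126e+8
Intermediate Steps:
Function('G')(w) = Pow(w, 2) (Function('G')(w) = Mul(w, w) = Pow(w, 2))
Function('a')(W, X) = Pow(Add(378, Pow(X, 2)), -1) (Function('a')(W, X) = Pow(Add(Pow(X, 2), 378), -1) = Pow(Add(378, Pow(X, 2)), -1))
y = Rational(428208539869980, 3187) (y = Mul(Add(293243, Pow(Add(378, Pow(53, 2)), -1)), Add(-42084, 500274)) = Mul(Add(293243, Pow(Add(378, 2809), -1)), 458190) = Mul(Add(293243, Pow(3187, -1)), 458190) = Mul(Add(293243, Rational(1, 3187)), 458190) = Mul(Rational(934565442, 3187), 458190) = Rational(428208539869980, 3187) ≈ 1.3436e+11)
Mul(y, Pow(Function('x')(472, -110), -1)) = Mul(Rational(428208539869980, 3187), Pow(-446, -1)) = Mul(Rational(428208539869980, 3187), Rational(-1, 446)) = Rational(-214104269934990, 710701)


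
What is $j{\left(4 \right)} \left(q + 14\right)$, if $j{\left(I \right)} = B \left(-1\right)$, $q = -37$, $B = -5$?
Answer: $-115$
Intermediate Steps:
$j{\left(I \right)} = 5$ ($j{\left(I \right)} = \left(-5\right) \left(-1\right) = 5$)
$j{\left(4 \right)} \left(q + 14\right) = 5 \left(-37 + 14\right) = 5 \left(-23\right) = -115$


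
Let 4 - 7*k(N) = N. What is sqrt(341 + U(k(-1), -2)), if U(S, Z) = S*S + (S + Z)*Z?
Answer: 2*sqrt(4215)/7 ≈ 18.549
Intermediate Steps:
k(N) = 4/7 - N/7
U(S, Z) = S**2 + Z*(S + Z)
sqrt(341 + U(k(-1), -2)) = sqrt(341 + ((4/7 - 1/7*(-1))**2 + (-2)**2 + (4/7 - 1/7*(-1))*(-2))) = sqrt(341 + ((4/7 + 1/7)**2 + 4 + (4/7 + 1/7)*(-2))) = sqrt(341 + ((5/7)**2 + 4 + (5/7)*(-2))) = sqrt(341 + (25/49 + 4 - 10/7)) = sqrt(341 + 151/49) = sqrt(16860/49) = 2*sqrt(4215)/7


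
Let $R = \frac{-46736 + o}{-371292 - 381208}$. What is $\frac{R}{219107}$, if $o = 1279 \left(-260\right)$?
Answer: $\frac{94819}{41219504375} \approx 2.3003 \cdot 10^{-6}$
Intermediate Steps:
$o = -332540$
$R = \frac{94819}{188125}$ ($R = \frac{-46736 - 332540}{-371292 - 381208} = - \frac{379276}{-752500} = \left(-379276\right) \left(- \frac{1}{752500}\right) = \frac{94819}{188125} \approx 0.50402$)
$\frac{R}{219107} = \frac{94819}{188125 \cdot 219107} = \frac{94819}{188125} \cdot \frac{1}{219107} = \frac{94819}{41219504375}$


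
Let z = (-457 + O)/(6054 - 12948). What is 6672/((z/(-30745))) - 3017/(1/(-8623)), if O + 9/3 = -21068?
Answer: -912507467/23 ≈ -3.9674e+7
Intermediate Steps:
O = -21071 (O = -3 - 21068 = -21071)
z = 1196/383 (z = (-457 - 21071)/(6054 - 12948) = -21528/(-6894) = -21528*(-1/6894) = 1196/383 ≈ 3.1227)
6672/((z/(-30745))) - 3017/(1/(-8623)) = 6672/(((1196/383)/(-30745))) - 3017/(1/(-8623)) = 6672/(((1196/383)*(-1/30745))) - 3017/(-1/8623) = 6672/(-92/905795) - 3017*(-8623) = 6672*(-905795/92) + 26015591 = -1510866060/23 + 26015591 = -912507467/23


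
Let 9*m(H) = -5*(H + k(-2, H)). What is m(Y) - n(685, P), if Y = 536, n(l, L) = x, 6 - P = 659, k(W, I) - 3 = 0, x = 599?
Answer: -8086/9 ≈ -898.44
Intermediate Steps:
k(W, I) = 3 (k(W, I) = 3 + 0 = 3)
P = -653 (P = 6 - 1*659 = 6 - 659 = -653)
n(l, L) = 599
m(H) = -5/3 - 5*H/9 (m(H) = (-5*(H + 3))/9 = (-5*(3 + H))/9 = (-15 - 5*H)/9 = -5/3 - 5*H/9)
m(Y) - n(685, P) = (-5/3 - 5/9*536) - 1*599 = (-5/3 - 2680/9) - 599 = -2695/9 - 599 = -8086/9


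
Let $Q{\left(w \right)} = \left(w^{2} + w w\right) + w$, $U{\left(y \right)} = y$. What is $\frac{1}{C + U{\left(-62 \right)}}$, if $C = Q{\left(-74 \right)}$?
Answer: $\frac{1}{10816} \approx 9.2456 \cdot 10^{-5}$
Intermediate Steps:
$Q{\left(w \right)} = w + 2 w^{2}$ ($Q{\left(w \right)} = \left(w^{2} + w^{2}\right) + w = 2 w^{2} + w = w + 2 w^{2}$)
$C = 10878$ ($C = - 74 \left(1 + 2 \left(-74\right)\right) = - 74 \left(1 - 148\right) = \left(-74\right) \left(-147\right) = 10878$)
$\frac{1}{C + U{\left(-62 \right)}} = \frac{1}{10878 - 62} = \frac{1}{10816}$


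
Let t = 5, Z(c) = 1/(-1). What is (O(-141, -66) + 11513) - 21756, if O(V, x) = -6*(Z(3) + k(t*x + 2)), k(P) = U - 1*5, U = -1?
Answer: -10201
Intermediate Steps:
Z(c) = -1
k(P) = -6 (k(P) = -1 - 1*5 = -1 - 5 = -6)
O(V, x) = 42 (O(V, x) = -6*(-1 - 6) = -6*(-7) = 42)
(O(-141, -66) + 11513) - 21756 = (42 + 11513) - 21756 = 11555 - 21756 = -10201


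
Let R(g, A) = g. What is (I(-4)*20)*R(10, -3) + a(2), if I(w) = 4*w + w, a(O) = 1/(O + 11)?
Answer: -51999/13 ≈ -3999.9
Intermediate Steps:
a(O) = 1/(11 + O)
I(w) = 5*w
(I(-4)*20)*R(10, -3) + a(2) = ((5*(-4))*20)*10 + 1/(11 + 2) = -20*20*10 + 1/13 = -400*10 + 1/13 = -4000 + 1/13 = -51999/13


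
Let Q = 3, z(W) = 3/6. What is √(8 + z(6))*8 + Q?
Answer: 3 + 4*√34 ≈ 26.324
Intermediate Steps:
z(W) = ½ (z(W) = 3*(⅙) = ½)
√(8 + z(6))*8 + Q = √(8 + ½)*8 + 3 = √(17/2)*8 + 3 = (√34/2)*8 + 3 = 4*√34 + 3 = 3 + 4*√34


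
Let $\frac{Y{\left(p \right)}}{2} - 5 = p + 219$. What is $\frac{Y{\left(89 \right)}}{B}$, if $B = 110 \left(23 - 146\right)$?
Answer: $- \frac{313}{6765} \approx -0.046268$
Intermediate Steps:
$Y{\left(p \right)} = 448 + 2 p$ ($Y{\left(p \right)} = 10 + 2 \left(p + 219\right) = 10 + 2 \left(219 + p\right) = 10 + \left(438 + 2 p\right) = 448 + 2 p$)
$B = -13530$ ($B = 110 \left(-123\right) = -13530$)
$\frac{Y{\left(89 \right)}}{B} = \frac{448 + 2 \cdot 89}{-13530} = \left(448 + 178\right) \left(- \frac{1}{13530}\right) = 626 \left(- \frac{1}{13530}\right) = - \frac{313}{6765}$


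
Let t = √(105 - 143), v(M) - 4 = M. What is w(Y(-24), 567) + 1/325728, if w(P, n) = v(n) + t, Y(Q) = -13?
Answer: 185990689/325728 + I*√38 ≈ 571.0 + 6.1644*I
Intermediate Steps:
v(M) = 4 + M
t = I*√38 (t = √(-38) = I*√38 ≈ 6.1644*I)
w(P, n) = 4 + n + I*√38 (w(P, n) = (4 + n) + I*√38 = 4 + n + I*√38)
w(Y(-24), 567) + 1/325728 = (4 + 567 + I*√38) + 1/325728 = (571 + I*√38) + 1/325728 = 185990689/325728 + I*√38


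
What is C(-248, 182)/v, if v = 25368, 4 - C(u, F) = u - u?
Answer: 1/6342 ≈ 0.00015768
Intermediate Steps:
C(u, F) = 4 (C(u, F) = 4 - (u - u) = 4 - 1*0 = 4 + 0 = 4)
C(-248, 182)/v = 4/25368 = 4*(1/25368) = 1/6342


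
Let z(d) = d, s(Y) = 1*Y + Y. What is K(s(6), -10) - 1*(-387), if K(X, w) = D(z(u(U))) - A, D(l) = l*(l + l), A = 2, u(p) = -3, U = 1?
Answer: 403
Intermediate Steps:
s(Y) = 2*Y (s(Y) = Y + Y = 2*Y)
D(l) = 2*l**2 (D(l) = l*(2*l) = 2*l**2)
K(X, w) = 16 (K(X, w) = 2*(-3)**2 - 1*2 = 2*9 - 2 = 18 - 2 = 16)
K(s(6), -10) - 1*(-387) = 16 - 1*(-387) = 16 + 387 = 403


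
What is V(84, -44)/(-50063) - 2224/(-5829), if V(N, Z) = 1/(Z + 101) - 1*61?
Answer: 707405332/1848175771 ≈ 0.38276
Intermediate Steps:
V(N, Z) = -61 + 1/(101 + Z) (V(N, Z) = 1/(101 + Z) - 61 = -61 + 1/(101 + Z))
V(84, -44)/(-50063) - 2224/(-5829) = ((-6160 - 61*(-44))/(101 - 44))/(-50063) - 2224/(-5829) = ((-6160 + 2684)/57)*(-1/50063) - 2224*(-1/5829) = ((1/57)*(-3476))*(-1/50063) + 2224/5829 = -3476/57*(-1/50063) + 2224/5829 = 3476/2853591 + 2224/5829 = 707405332/1848175771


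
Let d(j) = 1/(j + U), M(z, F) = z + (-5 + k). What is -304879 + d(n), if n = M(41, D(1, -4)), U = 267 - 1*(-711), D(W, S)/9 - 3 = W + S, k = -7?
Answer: -307013152/1007 ≈ -3.0488e+5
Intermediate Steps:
D(W, S) = 27 + 9*S + 9*W (D(W, S) = 27 + 9*(W + S) = 27 + 9*(S + W) = 27 + (9*S + 9*W) = 27 + 9*S + 9*W)
U = 978 (U = 267 + 711 = 978)
M(z, F) = -12 + z (M(z, F) = z + (-5 - 7) = z - 12 = -12 + z)
n = 29 (n = -12 + 41 = 29)
d(j) = 1/(978 + j) (d(j) = 1/(j + 978) = 1/(978 + j))
-304879 + d(n) = -304879 + 1/(978 + 29) = -304879 + 1/1007 = -307013152/1007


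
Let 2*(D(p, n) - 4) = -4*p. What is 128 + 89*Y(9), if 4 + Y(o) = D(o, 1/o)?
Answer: -1474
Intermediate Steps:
D(p, n) = 4 - 2*p (D(p, n) = 4 + (-4*p)/2 = 4 - 2*p)
Y(o) = -2*o (Y(o) = -4 + (4 - 2*o) = -2*o)
128 + 89*Y(9) = 128 + 89*(-2*9) = 128 + 89*(-18) = 128 - 1602 = -1474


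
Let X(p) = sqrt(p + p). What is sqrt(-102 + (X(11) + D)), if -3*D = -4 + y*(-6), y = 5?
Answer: sqrt(-816 + 9*sqrt(22))/3 ≈ 9.2723*I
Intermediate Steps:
X(p) = sqrt(2)*sqrt(p) (X(p) = sqrt(2*p) = sqrt(2)*sqrt(p))
D = 34/3 (D = -(-4 + 5*(-6))/3 = -(-4 - 30)/3 = -1/3*(-34) = 34/3 ≈ 11.333)
sqrt(-102 + (X(11) + D)) = sqrt(-102 + (sqrt(2)*sqrt(11) + 34/3)) = sqrt(-102 + (sqrt(22) + 34/3)) = sqrt(-102 + (34/3 + sqrt(22))) = sqrt(-272/3 + sqrt(22))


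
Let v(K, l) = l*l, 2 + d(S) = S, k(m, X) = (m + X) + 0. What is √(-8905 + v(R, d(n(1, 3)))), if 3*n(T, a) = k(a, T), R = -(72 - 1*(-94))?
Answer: I*√80141/3 ≈ 94.364*I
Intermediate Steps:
R = -166 (R = -(72 + 94) = -1*166 = -166)
k(m, X) = X + m (k(m, X) = (X + m) + 0 = X + m)
n(T, a) = T/3 + a/3 (n(T, a) = (T + a)/3 = T/3 + a/3)
d(S) = -2 + S
v(K, l) = l²
√(-8905 + v(R, d(n(1, 3)))) = √(-8905 + (-2 + ((⅓)*1 + (⅓)*3))²) = √(-8905 + (-2 + (⅓ + 1))²) = √(-8905 + (-2 + 4/3)²) = √(-8905 + (-⅔)²) = √(-8905 + 4/9) = √(-80141/9) = I*√80141/3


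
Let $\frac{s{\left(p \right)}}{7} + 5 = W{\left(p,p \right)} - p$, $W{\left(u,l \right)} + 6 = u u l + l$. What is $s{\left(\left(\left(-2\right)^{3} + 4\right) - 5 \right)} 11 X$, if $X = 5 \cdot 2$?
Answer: $-569800$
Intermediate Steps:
$X = 10$
$W{\left(u,l \right)} = -6 + l + l u^{2}$ ($W{\left(u,l \right)} = -6 + \left(u u l + l\right) = -6 + \left(u^{2} l + l\right) = -6 + \left(l u^{2} + l\right) = -6 + \left(l + l u^{2}\right) = -6 + l + l u^{2}$)
$s{\left(p \right)} = -77 + 7 p^{3}$ ($s{\left(p \right)} = -35 + 7 \left(\left(-6 + p + p p^{2}\right) - p\right) = -35 + 7 \left(\left(-6 + p + p^{3}\right) - p\right) = -35 + 7 \left(-6 + p^{3}\right) = -35 + \left(-42 + 7 p^{3}\right) = -77 + 7 p^{3}$)
$s{\left(\left(\left(-2\right)^{3} + 4\right) - 5 \right)} 11 X = \left(-77 + 7 \left(\left(\left(-2\right)^{3} + 4\right) - 5\right)^{3}\right) 11 \cdot 10 = \left(-77 + 7 \left(\left(-8 + 4\right) - 5\right)^{3}\right) 11 \cdot 10 = \left(-77 + 7 \left(-4 - 5\right)^{3}\right) 11 \cdot 10 = \left(-77 + 7 \left(-9\right)^{3}\right) 11 \cdot 10 = \left(-77 + 7 \left(-729\right)\right) 11 \cdot 10 = \left(-77 - 5103\right) 11 \cdot 10 = \left(-5180\right) 11 \cdot 10 = \left(-56980\right) 10 = -569800$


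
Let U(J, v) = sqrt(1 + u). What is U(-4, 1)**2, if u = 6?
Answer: 7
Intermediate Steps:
U(J, v) = sqrt(7) (U(J, v) = sqrt(1 + 6) = sqrt(7))
U(-4, 1)**2 = (sqrt(7))**2 = 7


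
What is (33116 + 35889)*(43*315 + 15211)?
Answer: 1984307780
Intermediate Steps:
(33116 + 35889)*(43*315 + 15211) = 69005*(13545 + 15211) = 69005*28756 = 1984307780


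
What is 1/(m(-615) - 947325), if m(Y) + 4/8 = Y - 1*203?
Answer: -2/1896287 ≈ -1.0547e-6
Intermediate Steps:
m(Y) = -407/2 + Y (m(Y) = -½ + (Y - 1*203) = -½ + (Y - 203) = -½ + (-203 + Y) = -407/2 + Y)
1/(m(-615) - 947325) = 1/((-407/2 - 615) - 947325) = 1/(-1637/2 - 947325) = 1/(-1896287/2) = -2/1896287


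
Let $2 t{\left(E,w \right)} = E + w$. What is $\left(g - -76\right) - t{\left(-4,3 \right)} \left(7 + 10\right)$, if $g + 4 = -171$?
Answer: $- \frac{181}{2} \approx -90.5$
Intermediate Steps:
$g = -175$ ($g = -4 - 171 = -175$)
$t{\left(E,w \right)} = \frac{E}{2} + \frac{w}{2}$ ($t{\left(E,w \right)} = \frac{E + w}{2} = \frac{E}{2} + \frac{w}{2}$)
$\left(g - -76\right) - t{\left(-4,3 \right)} \left(7 + 10\right) = \left(-175 - -76\right) - \left(\frac{1}{2} \left(-4\right) + \frac{1}{2} \cdot 3\right) \left(7 + 10\right) = \left(-175 + 76\right) - \left(-2 + \frac{3}{2}\right) 17 = -99 - \left(- \frac{1}{2}\right) 17 = -99 - - \frac{17}{2} = -99 + \frac{17}{2} = - \frac{181}{2}$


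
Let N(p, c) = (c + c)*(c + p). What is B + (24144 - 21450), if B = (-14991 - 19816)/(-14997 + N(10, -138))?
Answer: 54736907/20331 ≈ 2692.3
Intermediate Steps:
N(p, c) = 2*c*(c + p) (N(p, c) = (2*c)*(c + p) = 2*c*(c + p))
B = -34807/20331 (B = (-14991 - 19816)/(-14997 + 2*(-138)*(-138 + 10)) = -34807/(-14997 + 2*(-138)*(-128)) = -34807/(-14997 + 35328) = -34807/20331 ≈ -1.7120)
B + (24144 - 21450) = -34807/20331 + (24144 - 21450) = -34807/20331 + 2694 = 54736907/20331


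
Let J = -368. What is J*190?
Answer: -69920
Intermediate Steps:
J*190 = -368*190 = -69920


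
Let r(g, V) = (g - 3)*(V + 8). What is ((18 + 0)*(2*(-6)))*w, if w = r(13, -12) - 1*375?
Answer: 89640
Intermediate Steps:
r(g, V) = (-3 + g)*(8 + V)
w = -415 (w = (-24 - 3*(-12) + 8*13 - 12*13) - 1*375 = (-24 + 36 + 104 - 156) - 375 = -40 - 375 = -415)
((18 + 0)*(2*(-6)))*w = ((18 + 0)*(2*(-6)))*(-415) = (18*(-12))*(-415) = -216*(-415) = 89640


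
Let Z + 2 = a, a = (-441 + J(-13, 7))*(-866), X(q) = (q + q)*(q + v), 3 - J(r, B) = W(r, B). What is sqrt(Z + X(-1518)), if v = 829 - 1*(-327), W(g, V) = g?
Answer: 2*sqrt(366770) ≈ 1211.2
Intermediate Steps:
J(r, B) = 3 - r
v = 1156 (v = 829 + 327 = 1156)
X(q) = 2*q*(1156 + q) (X(q) = (q + q)*(q + 1156) = (2*q)*(1156 + q) = 2*q*(1156 + q))
a = 368050 (a = (-441 + (3 - 1*(-13)))*(-866) = (-441 + (3 + 13))*(-866) = (-441 + 16)*(-866) = -425*(-866) = 368050)
Z = 368048 (Z = -2 + 368050 = 368048)
sqrt(Z + X(-1518)) = sqrt(368048 + 2*(-1518)*(1156 - 1518)) = sqrt(368048 + 2*(-1518)*(-362)) = sqrt(368048 + 1099032) = sqrt(1467080) = 2*sqrt(366770)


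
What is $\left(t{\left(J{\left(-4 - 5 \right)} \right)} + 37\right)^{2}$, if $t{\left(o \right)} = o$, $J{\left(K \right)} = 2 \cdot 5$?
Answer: $2209$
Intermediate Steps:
$J{\left(K \right)} = 10$
$\left(t{\left(J{\left(-4 - 5 \right)} \right)} + 37\right)^{2} = \left(10 + 37\right)^{2} = 47^{2} = 2209$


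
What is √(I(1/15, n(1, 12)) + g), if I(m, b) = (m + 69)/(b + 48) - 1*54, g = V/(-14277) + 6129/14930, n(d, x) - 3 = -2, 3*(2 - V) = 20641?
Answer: I*√115097236421098292690/1492089270 ≈ 7.1901*I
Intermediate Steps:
V = -20635/3 (V = 2 - ⅓*20641 = 2 - 20641/3 = -20635/3 ≈ -6878.3)
n(d, x) = 1 (n(d, x) = 3 - 2 = 1)
g = 570591749/639466830 (g = -20635/3/(-14277) + 6129/14930 = -20635/3*(-1/14277) + 6129*(1/14930) = 20635/42831 + 6129/14930 = 570591749/639466830 ≈ 0.89229)
I(m, b) = -54 + (69 + m)/(48 + b) (I(m, b) = (69 + m)/(48 + b) - 54 = -54 + (69 + m)/(48 + b))
√(I(1/15, n(1, 12)) + g) = √((-2523 + 1/15 - 54*1)/(48 + 1) + 570591749/639466830) = √((-2523 + 1/15 - 54)/49 + 570591749/639466830) = √((1/49)*(-38654/15) + 570591749/639466830) = √(-5522/105 + 570591749/639466830) = √(-231414913441/4476267810) = I*√115097236421098292690/1492089270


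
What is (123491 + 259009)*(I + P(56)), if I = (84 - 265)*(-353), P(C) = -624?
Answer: 24200392500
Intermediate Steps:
I = 63893 (I = -181*(-353) = 63893)
(123491 + 259009)*(I + P(56)) = (123491 + 259009)*(63893 - 624) = 382500*63269 = 24200392500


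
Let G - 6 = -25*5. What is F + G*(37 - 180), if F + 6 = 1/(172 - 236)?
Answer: 1088703/64 ≈ 17011.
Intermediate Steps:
F = -385/64 (F = -6 + 1/(172 - 236) = -6 + 1/(-64) = -6 - 1/64 = -385/64 ≈ -6.0156)
G = -119 (G = 6 - 25*5 = 6 - 125 = -119)
F + G*(37 - 180) = -385/64 - 119*(37 - 180) = -385/64 - 119*(-143) = -385/64 + 17017 = 1088703/64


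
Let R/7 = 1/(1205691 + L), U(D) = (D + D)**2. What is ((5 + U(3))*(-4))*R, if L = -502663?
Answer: -287/175757 ≈ -0.0016329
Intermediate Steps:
U(D) = 4*D**2 (U(D) = (2*D)**2 = 4*D**2)
R = 7/703028 (R = 7/(1205691 - 502663) = 7/703028 ≈ 9.9569e-6)
((5 + U(3))*(-4))*R = ((5 + 4*3**2)*(-4))*(7/703028) = ((5 + 4*9)*(-4))*(7/703028) = ((5 + 36)*(-4))*(7/703028) = (41*(-4))*(7/703028) = -164*7/703028 = -287/175757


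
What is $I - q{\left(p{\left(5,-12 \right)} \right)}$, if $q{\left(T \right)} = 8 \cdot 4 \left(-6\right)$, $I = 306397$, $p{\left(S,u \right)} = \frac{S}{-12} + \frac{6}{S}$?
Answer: $306589$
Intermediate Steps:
$p{\left(S,u \right)} = \frac{6}{S} - \frac{S}{12}$ ($p{\left(S,u \right)} = S \left(- \frac{1}{12}\right) + \frac{6}{S} = - \frac{S}{12} + \frac{6}{S} = \frac{6}{S} - \frac{S}{12}$)
$q{\left(T \right)} = -192$ ($q{\left(T \right)} = 32 \left(-6\right) = -192$)
$I - q{\left(p{\left(5,-12 \right)} \right)} = 306397 - -192 = 306397 + 192 = 306589$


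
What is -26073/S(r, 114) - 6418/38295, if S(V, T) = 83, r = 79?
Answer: -998998229/3178485 ≈ -314.30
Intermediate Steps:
-26073/S(r, 114) - 6418/38295 = -26073/83 - 6418/38295 = -998998229/3178485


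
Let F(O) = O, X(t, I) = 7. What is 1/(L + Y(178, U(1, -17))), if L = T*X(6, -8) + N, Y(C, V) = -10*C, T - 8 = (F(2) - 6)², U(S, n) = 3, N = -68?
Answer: -1/1680 ≈ -0.00059524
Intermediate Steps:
T = 24 (T = 8 + (2 - 6)² = 8 + (-4)² = 8 + 16 = 24)
L = 100 (L = 24*7 - 68 = 168 - 68 = 100)
1/(L + Y(178, U(1, -17))) = 1/(100 - 10*178) = 1/(100 - 1780) = 1/(-1680) = -1/1680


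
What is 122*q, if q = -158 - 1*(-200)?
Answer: 5124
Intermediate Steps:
q = 42 (q = -158 + 200 = 42)
122*q = 122*42 = 5124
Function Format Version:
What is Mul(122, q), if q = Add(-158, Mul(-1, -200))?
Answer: 5124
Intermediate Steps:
q = 42 (q = Add(-158, 200) = 42)
Mul(122, q) = Mul(122, 42) = 5124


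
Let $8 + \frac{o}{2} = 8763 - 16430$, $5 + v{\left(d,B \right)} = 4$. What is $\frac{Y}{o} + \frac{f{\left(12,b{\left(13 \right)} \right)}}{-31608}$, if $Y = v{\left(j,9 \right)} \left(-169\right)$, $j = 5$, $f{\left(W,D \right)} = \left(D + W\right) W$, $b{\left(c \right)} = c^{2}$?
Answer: $- \frac{805874}{10107975} \approx -0.079727$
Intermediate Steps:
$f{\left(W,D \right)} = W \left(D + W\right)$
$v{\left(d,B \right)} = -1$ ($v{\left(d,B \right)} = -5 + 4 = -1$)
$Y = 169$ ($Y = \left(-1\right) \left(-169\right) = 169$)
$o = -15350$ ($o = -16 + 2 \left(8763 - 16430\right) = -16 + 2 \left(-7667\right) = -16 - 15334 = -15350$)
$\frac{Y}{o} + \frac{f{\left(12,b{\left(13 \right)} \right)}}{-31608} = \frac{169}{-15350} + \frac{12 \left(13^{2} + 12\right)}{-31608} = 169 \left(- \frac{1}{15350}\right) + 12 \left(169 + 12\right) \left(- \frac{1}{31608}\right) = - \frac{169}{15350} + 12 \cdot 181 \left(- \frac{1}{31608}\right) = - \frac{169}{15350} + 2172 \left(- \frac{1}{31608}\right) = - \frac{169}{15350} - \frac{181}{2634} = - \frac{805874}{10107975}$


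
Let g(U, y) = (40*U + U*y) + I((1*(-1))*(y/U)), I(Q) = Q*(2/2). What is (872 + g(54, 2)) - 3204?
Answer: -1729/27 ≈ -64.037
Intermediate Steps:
I(Q) = Q (I(Q) = Q*(2*(½)) = Q*1 = Q)
g(U, y) = 40*U + U*y - y/U (g(U, y) = (40*U + U*y) + (1*(-1))*(y/U) = (40*U + U*y) - y/U = 40*U + U*y - y/U)
(872 + g(54, 2)) - 3204 = (872 + (-1*2 + 54²*(40 + 2))/54) - 3204 = (872 + (-2 + 2916*42)/54) - 3204 = (872 + (-2 + 122472)/54) - 3204 = (872 + (1/54)*122470) - 3204 = (872 + 61235/27) - 3204 = 84779/27 - 3204 = -1729/27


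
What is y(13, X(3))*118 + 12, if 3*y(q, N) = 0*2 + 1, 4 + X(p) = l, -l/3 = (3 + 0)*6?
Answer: 154/3 ≈ 51.333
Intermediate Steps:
l = -54 (l = -3*(3 + 0)*6 = -9*6 = -3*18 = -54)
X(p) = -58 (X(p) = -4 - 54 = -58)
y(q, N) = 1/3 (y(q, N) = (0*2 + 1)/3 = (0 + 1)/3 = (1/3)*1 = 1/3)
y(13, X(3))*118 + 12 = (1/3)*118 + 12 = 118/3 + 12 = 154/3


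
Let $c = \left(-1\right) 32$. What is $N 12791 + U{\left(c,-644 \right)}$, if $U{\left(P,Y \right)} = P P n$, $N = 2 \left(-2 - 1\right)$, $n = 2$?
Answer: $-74698$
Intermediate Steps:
$N = -6$ ($N = 2 \left(-3\right) = -6$)
$c = -32$
$U{\left(P,Y \right)} = 2 P^{2}$ ($U{\left(P,Y \right)} = P P 2 = P^{2} \cdot 2 = 2 P^{2}$)
$N 12791 + U{\left(c,-644 \right)} = \left(-6\right) 12791 + 2 \left(-32\right)^{2} = -76746 + 2 \cdot 1024 = -76746 + 2048 = -74698$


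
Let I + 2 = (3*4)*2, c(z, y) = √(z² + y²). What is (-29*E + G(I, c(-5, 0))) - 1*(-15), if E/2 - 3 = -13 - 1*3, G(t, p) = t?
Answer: 791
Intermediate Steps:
c(z, y) = √(y² + z²)
I = 22 (I = -2 + (3*4)*2 = -2 + 12*2 = -2 + 24 = 22)
E = -26 (E = 6 + 2*(-13 - 1*3) = 6 + 2*(-13 - 3) = 6 + 2*(-16) = 6 - 32 = -26)
(-29*E + G(I, c(-5, 0))) - 1*(-15) = (-29*(-26) + 22) - 1*(-15) = (754 + 22) + 15 = 776 + 15 = 791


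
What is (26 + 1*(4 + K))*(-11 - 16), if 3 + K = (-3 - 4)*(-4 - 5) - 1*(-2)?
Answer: -2484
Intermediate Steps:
K = 62 (K = -3 + ((-3 - 4)*(-4 - 5) - 1*(-2)) = -3 + (-7*(-9) + 2) = -3 + (63 + 2) = -3 + 65 = 62)
(26 + 1*(4 + K))*(-11 - 16) = (26 + 1*(4 + 62))*(-11 - 16) = (26 + 1*66)*(-27) = (26 + 66)*(-27) = 92*(-27) = -2484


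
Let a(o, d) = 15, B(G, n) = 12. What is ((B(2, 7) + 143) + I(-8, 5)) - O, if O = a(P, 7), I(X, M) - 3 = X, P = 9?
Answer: 135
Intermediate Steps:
I(X, M) = 3 + X
O = 15
((B(2, 7) + 143) + I(-8, 5)) - O = ((12 + 143) + (3 - 8)) - 1*15 = (155 - 5) - 15 = 150 - 15 = 135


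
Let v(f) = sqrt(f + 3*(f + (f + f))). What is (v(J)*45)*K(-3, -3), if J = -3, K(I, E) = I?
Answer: -135*I*sqrt(30) ≈ -739.43*I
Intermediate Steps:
v(f) = sqrt(10)*sqrt(f) (v(f) = sqrt(f + 3*(f + 2*f)) = sqrt(f + 3*(3*f)) = sqrt(f + 9*f) = sqrt(10*f) = sqrt(10)*sqrt(f))
(v(J)*45)*K(-3, -3) = ((sqrt(10)*sqrt(-3))*45)*(-3) = ((sqrt(10)*(I*sqrt(3)))*45)*(-3) = ((I*sqrt(30))*45)*(-3) = (45*I*sqrt(30))*(-3) = -135*I*sqrt(30)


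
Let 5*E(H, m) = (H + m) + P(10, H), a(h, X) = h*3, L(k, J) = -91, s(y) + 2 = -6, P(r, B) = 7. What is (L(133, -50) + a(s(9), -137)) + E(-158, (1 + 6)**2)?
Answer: -677/5 ≈ -135.40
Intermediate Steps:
s(y) = -8 (s(y) = -2 - 6 = -8)
a(h, X) = 3*h
E(H, m) = 7/5 + H/5 + m/5 (E(H, m) = ((H + m) + 7)/5 = (7 + H + m)/5 = 7/5 + H/5 + m/5)
(L(133, -50) + a(s(9), -137)) + E(-158, (1 + 6)**2) = (-91 + 3*(-8)) + (7/5 + (1/5)*(-158) + (1 + 6)**2/5) = (-91 - 24) + (7/5 - 158/5 + (1/5)*7**2) = -115 + (7/5 - 158/5 + (1/5)*49) = -115 + (7/5 - 158/5 + 49/5) = -115 - 102/5 = -677/5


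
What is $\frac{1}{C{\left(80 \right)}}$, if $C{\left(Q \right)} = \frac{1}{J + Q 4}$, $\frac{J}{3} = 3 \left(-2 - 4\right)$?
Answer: $266$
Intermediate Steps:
$J = -54$ ($J = 3 \cdot 3 \left(-2 - 4\right) = 3 \cdot 3 \left(-6\right) = 3 \left(-18\right) = -54$)
$C{\left(Q \right)} = \frac{1}{-54 + 4 Q}$ ($C{\left(Q \right)} = \frac{1}{-54 + Q 4} = \frac{1}{-54 + 4 Q}$)
$\frac{1}{C{\left(80 \right)}} = \frac{1}{\frac{1}{2} \frac{1}{-27 + 2 \cdot 80}} = \frac{1}{\frac{1}{2} \frac{1}{-27 + 160}} = \frac{1}{\frac{1}{2} \cdot \frac{1}{133}} = \frac{1}{\frac{1}{266}} = 266$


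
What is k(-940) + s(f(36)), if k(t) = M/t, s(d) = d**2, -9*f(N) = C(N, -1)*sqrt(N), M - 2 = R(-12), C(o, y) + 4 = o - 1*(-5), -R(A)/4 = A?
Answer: 514699/846 ≈ 608.39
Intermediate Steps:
R(A) = -4*A
C(o, y) = 1 + o (C(o, y) = -4 + (o - 1*(-5)) = -4 + (o + 5) = -4 + (5 + o) = 1 + o)
M = 50 (M = 2 - 4*(-12) = 2 + 48 = 50)
f(N) = -sqrt(N)*(1 + N)/9 (f(N) = -(1 + N)*sqrt(N)/9 = -sqrt(N)*(1 + N)/9)
k(t) = 50/t
k(-940) + s(f(36)) = 50/(-940) + (sqrt(36)*(-1 - 1*36)/9)**2 = 50*(-1/940) + ((1/9)*6*(-1 - 36))**2 = -5/94 + ((1/9)*6*(-37))**2 = -5/94 + (-74/3)**2 = -5/94 + 5476/9 = 514699/846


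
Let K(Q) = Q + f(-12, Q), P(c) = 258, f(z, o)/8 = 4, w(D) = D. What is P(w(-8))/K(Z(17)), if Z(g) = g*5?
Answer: 86/39 ≈ 2.2051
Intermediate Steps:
f(z, o) = 32 (f(z, o) = 8*4 = 32)
Z(g) = 5*g
K(Q) = 32 + Q (K(Q) = Q + 32 = 32 + Q)
P(w(-8))/K(Z(17)) = 258/(32 + 5*17) = 258/(32 + 85) = 258/117 = 258*(1/117) = 86/39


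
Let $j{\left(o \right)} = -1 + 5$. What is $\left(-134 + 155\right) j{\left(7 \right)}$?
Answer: $84$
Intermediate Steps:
$j{\left(o \right)} = 4$
$\left(-134 + 155\right) j{\left(7 \right)} = \left(-134 + 155\right) 4 = 21 \cdot 4 = 84$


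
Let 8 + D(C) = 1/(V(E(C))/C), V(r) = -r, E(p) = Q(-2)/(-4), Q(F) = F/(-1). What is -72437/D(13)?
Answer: -72437/18 ≈ -4024.3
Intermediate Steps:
Q(F) = -F (Q(F) = F*(-1) = -F)
E(p) = -½ (E(p) = -1*(-2)/(-4) = 2*(-¼) = -½)
D(C) = -8 + 2*C (D(C) = -8 + 1/((-1*(-½))/C) = -8 + 1/(1/(2*C)) = -8 + 2*C)
-72437/D(13) = -72437/(-8 + 2*13) = -72437/(-8 + 26) = -72437/18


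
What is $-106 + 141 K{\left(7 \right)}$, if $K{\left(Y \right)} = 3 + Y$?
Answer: $1304$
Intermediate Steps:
$-106 + 141 K{\left(7 \right)} = -106 + 141 \left(3 + 7\right) = -106 + 141 \cdot 10 = -106 + 1410 = 1304$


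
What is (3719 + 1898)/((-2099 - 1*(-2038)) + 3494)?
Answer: 5617/3433 ≈ 1.6362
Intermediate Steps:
(3719 + 1898)/((-2099 - 1*(-2038)) + 3494) = 5617/((-2099 + 2038) + 3494) = 5617/(-61 + 3494) = 5617/3433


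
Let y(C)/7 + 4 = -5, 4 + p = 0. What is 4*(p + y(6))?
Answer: -268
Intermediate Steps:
p = -4 (p = -4 + 0 = -4)
y(C) = -63 (y(C) = -28 + 7*(-5) = -28 - 35 = -63)
4*(p + y(6)) = 4*(-4 - 63) = 4*(-67) = -268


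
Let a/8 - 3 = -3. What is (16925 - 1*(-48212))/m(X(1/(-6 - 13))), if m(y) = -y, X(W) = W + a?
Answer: 1237603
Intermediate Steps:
a = 0 (a = 24 + 8*(-3) = 24 - 24 = 0)
X(W) = W (X(W) = W + 0 = W)
(16925 - 1*(-48212))/m(X(1/(-6 - 13))) = (16925 - 1*(-48212))/((-1/(-6 - 13))) = (16925 + 48212)/((-1/(-19))) = 65137/((-1*(-1/19))) = 65137/(1/19) = 65137*19 = 1237603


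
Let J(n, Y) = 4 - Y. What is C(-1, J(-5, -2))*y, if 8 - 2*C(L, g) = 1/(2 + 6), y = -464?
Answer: -1827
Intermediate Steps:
C(L, g) = 63/16 (C(L, g) = 4 - 1/(2*(2 + 6)) = 4 - ½/8 = 4 - ½*⅛ = 4 - 1/16 = 63/16)
C(-1, J(-5, -2))*y = (63/16)*(-464) = -1827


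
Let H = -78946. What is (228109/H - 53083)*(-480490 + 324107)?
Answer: 93626918235163/11278 ≈ 8.3017e+9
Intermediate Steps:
(228109/H - 53083)*(-480490 + 324107) = (228109/(-78946) - 53083)*(-480490 + 324107) = (228109*(-1/78946) - 53083)*(-156383) = (-32587/11278 - 53083)*(-156383) = -598702661/11278*(-156383) = 93626918235163/11278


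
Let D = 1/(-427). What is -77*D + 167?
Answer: 10198/61 ≈ 167.18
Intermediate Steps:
D = -1/427 ≈ -0.0023419
-77*D + 167 = -77*(-1/427) + 167 = 11/61 + 167 = 10198/61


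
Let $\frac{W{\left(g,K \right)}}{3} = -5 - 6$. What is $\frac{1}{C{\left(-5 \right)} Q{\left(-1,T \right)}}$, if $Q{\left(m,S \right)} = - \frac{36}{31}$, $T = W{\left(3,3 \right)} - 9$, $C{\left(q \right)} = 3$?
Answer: $- \frac{31}{108} \approx -0.28704$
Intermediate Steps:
$W{\left(g,K \right)} = -33$ ($W{\left(g,K \right)} = 3 \left(-5 - 6\right) = 3 \left(-11\right) = -33$)
$T = -42$ ($T = -33 - 9 = -42$)
$Q{\left(m,S \right)} = - \frac{36}{31}$ ($Q{\left(m,S \right)} = \left(-36\right) \frac{1}{31} = - \frac{36}{31}$)
$\frac{1}{C{\left(-5 \right)} Q{\left(-1,T \right)}} = \frac{1}{3 \left(- \frac{36}{31}\right)} = \frac{1}{- \frac{108}{31}} = - \frac{31}{108}$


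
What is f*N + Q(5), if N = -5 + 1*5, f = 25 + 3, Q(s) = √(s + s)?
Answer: √10 ≈ 3.1623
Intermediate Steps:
Q(s) = √2*√s (Q(s) = √(2*s) = √2*√s)
f = 28
N = 0 (N = -5 + 5 = 0)
f*N + Q(5) = 28*0 + √2*√5 = 0 + √10 = √10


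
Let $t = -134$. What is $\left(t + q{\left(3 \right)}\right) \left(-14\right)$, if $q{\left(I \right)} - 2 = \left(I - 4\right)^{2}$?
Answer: $1834$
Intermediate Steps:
$q{\left(I \right)} = 2 + \left(-4 + I\right)^{2}$ ($q{\left(I \right)} = 2 + \left(I - 4\right)^{2} = 2 + \left(-4 + I\right)^{2}$)
$\left(t + q{\left(3 \right)}\right) \left(-14\right) = \left(-134 + \left(2 + \left(-4 + 3\right)^{2}\right)\right) \left(-14\right) = \left(-134 + \left(2 + \left(-1\right)^{2}\right)\right) \left(-14\right) = \left(-134 + \left(2 + 1\right)\right) \left(-14\right) = \left(-134 + 3\right) \left(-14\right) = \left(-131\right) \left(-14\right) = 1834$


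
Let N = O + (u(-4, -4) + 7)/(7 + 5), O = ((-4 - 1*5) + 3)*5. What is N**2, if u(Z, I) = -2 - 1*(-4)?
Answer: 13689/16 ≈ 855.56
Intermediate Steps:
u(Z, I) = 2 (u(Z, I) = -2 + 4 = 2)
O = -30 (O = ((-4 - 5) + 3)*5 = (-9 + 3)*5 = -6*5 = -30)
N = -117/4 (N = -30 + (2 + 7)/(7 + 5) = -30 + 9/12 = -30 + 9*(1/12) = -30 + 3/4 = -117/4 ≈ -29.250)
N**2 = (-117/4)**2 = 13689/16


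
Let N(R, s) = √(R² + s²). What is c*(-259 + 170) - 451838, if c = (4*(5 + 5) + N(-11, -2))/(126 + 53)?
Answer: -80882562/179 - 445*√5/179 ≈ -4.5186e+5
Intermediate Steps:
c = 40/179 + 5*√5/179 (c = (4*(5 + 5) + √((-11)² + (-2)²))/(126 + 53) = (4*10 + √(121 + 4))/179 = (40 + √125)*(1/179) = (40 + 5*√5)*(1/179) = 40/179 + 5*√5/179 ≈ 0.28592)
c*(-259 + 170) - 451838 = (40/179 + 5*√5/179)*(-259 + 170) - 451838 = (40/179 + 5*√5/179)*(-89) - 451838 = (-3560/179 - 445*√5/179) - 451838 = -80882562/179 - 445*√5/179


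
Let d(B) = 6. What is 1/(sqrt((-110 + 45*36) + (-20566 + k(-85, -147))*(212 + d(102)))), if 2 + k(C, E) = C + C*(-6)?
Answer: -I*sqrt(274354)/1097416 ≈ -0.00047729*I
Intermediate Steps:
k(C, E) = -2 - 5*C (k(C, E) = -2 + (C + C*(-6)) = -2 + (C - 6*C) = -2 - 5*C)
1/(sqrt((-110 + 45*36) + (-20566 + k(-85, -147))*(212 + d(102)))) = 1/(sqrt((-110 + 45*36) + (-20566 + (-2 - 5*(-85)))*(212 + 6))) = 1/(sqrt((-110 + 1620) + (-20566 + (-2 + 425))*218)) = 1/(sqrt(1510 + (-20566 + 423)*218)) = 1/(sqrt(1510 - 20143*218)) = 1/(sqrt(1510 - 4391174)) = 1/(sqrt(-4389664)) = 1/(4*I*sqrt(274354)) = -I*sqrt(274354)/1097416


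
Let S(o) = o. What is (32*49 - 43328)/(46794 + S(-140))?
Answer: -20880/23327 ≈ -0.89510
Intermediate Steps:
(32*49 - 43328)/(46794 + S(-140)) = (32*49 - 43328)/(46794 - 140) = (1568 - 43328)/46654 = -41760*1/46654 = -20880/23327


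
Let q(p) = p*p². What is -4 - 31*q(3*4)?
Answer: -53572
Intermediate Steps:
q(p) = p³
-4 - 31*q(3*4) = -4 - 31*(3*4)³ = -4 - 31*12³ = -4 - 31*1728 = -4 - 53568 = -53572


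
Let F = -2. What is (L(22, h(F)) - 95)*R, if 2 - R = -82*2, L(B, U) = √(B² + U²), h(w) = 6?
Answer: -15770 + 332*√130 ≈ -11985.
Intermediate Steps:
R = 166 (R = 2 - (-82)*2 = 2 - 1*(-164) = 2 + 164 = 166)
(L(22, h(F)) - 95)*R = (√(22² + 6²) - 95)*166 = (√(484 + 36) - 95)*166 = (√520 - 95)*166 = (2*√130 - 95)*166 = (-95 + 2*√130)*166 = -15770 + 332*√130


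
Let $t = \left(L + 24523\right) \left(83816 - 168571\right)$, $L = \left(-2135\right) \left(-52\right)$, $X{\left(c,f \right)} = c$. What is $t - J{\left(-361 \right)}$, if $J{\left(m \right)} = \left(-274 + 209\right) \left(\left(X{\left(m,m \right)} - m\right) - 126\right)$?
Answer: $-11487955155$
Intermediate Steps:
$L = 111020$
$t = -11487946965$ ($t = \left(111020 + 24523\right) \left(83816 - 168571\right) = 135543 \left(-84755\right) = -11487946965$)
$J{\left(m \right)} = 8190$ ($J{\left(m \right)} = \left(-274 + 209\right) \left(\left(m - m\right) - 126\right) = - 65 \left(0 - 126\right) = \left(-65\right) \left(-126\right) = 8190$)
$t - J{\left(-361 \right)} = -11487946965 - 8190 = -11487955155$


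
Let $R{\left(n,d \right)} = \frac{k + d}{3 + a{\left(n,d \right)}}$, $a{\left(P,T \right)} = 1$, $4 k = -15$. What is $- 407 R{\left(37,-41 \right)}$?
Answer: $\frac{72853}{16} \approx 4553.3$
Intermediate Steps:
$k = - \frac{15}{4}$ ($k = \frac{1}{4} \left(-15\right) = - \frac{15}{4} \approx -3.75$)
$R{\left(n,d \right)} = - \frac{15}{16} + \frac{d}{4}$ ($R{\left(n,d \right)} = \frac{- \frac{15}{4} + d}{3 + 1} = \frac{- \frac{15}{4} + d}{4} = \left(- \frac{15}{4} + d\right) \frac{1}{4} = - \frac{15}{16} + \frac{d}{4}$)
$- 407 R{\left(37,-41 \right)} = - 407 \left(- \frac{15}{16} + \frac{1}{4} \left(-41\right)\right) = - 407 \left(- \frac{15}{16} - \frac{41}{4}\right) = \left(-407\right) \left(- \frac{179}{16}\right) = \frac{72853}{16}$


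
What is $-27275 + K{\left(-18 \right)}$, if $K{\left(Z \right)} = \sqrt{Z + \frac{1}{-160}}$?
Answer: $-27275 + \frac{i \sqrt{28810}}{40} \approx -27275.0 + 4.2434 i$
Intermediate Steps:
$K{\left(Z \right)} = \sqrt{- \frac{1}{160} + Z}$ ($K{\left(Z \right)} = \sqrt{Z - \frac{1}{160}} = \sqrt{- \frac{1}{160} + Z}$)
$-27275 + K{\left(-18 \right)} = -27275 + \frac{\sqrt{-10 + 1600 \left(-18\right)}}{40} = -27275 + \frac{\sqrt{-10 - 28800}}{40} = -27275 + \frac{\sqrt{-28810}}{40} = -27275 + \frac{i \sqrt{28810}}{40}$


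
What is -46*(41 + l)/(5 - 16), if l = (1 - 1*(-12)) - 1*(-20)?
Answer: 3404/11 ≈ 309.45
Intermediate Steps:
l = 33 (l = (1 + 12) + 20 = 13 + 20 = 33)
-46*(41 + l)/(5 - 16) = -46*(41 + 33)/(5 - 16) = -3404/(-11) = -3404*(-1)/11 = -46*(-74/11) = 3404/11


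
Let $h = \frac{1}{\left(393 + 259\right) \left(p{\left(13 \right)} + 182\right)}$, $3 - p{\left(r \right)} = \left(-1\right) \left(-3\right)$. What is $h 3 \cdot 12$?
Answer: $\frac{9}{29666} \approx 0.00030338$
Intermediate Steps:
$p{\left(r \right)} = 0$ ($p{\left(r \right)} = 3 - \left(-1\right) \left(-3\right) = 3 - 3 = 0$)
$h = \frac{1}{118664}$ ($h = \frac{1}{\left(393 + 259\right) \left(0 + 182\right)} = \frac{1}{652 \cdot 182} = \frac{1}{118664} \approx 8.4272 \cdot 10^{-6}$)
$h 3 \cdot 12 = \frac{3 \cdot 12}{118664} = \frac{1}{118664} \cdot 36 = \frac{9}{29666}$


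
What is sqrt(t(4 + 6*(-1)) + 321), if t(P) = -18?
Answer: sqrt(303) ≈ 17.407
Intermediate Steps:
sqrt(t(4 + 6*(-1)) + 321) = sqrt(-18 + 321) = sqrt(303)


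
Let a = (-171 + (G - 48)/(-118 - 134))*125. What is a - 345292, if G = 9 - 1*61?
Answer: -23096896/63 ≈ -3.6662e+5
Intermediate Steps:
G = -52 (G = 9 - 61 = -52)
a = -1343500/63 (a = (-171 + (-52 - 48)/(-118 - 134))*125 = (-171 - 100/(-252))*125 = (-171 - 100*(-1/252))*125 = (-171 + 25/63)*125 = -10748/63*125 = -1343500/63 ≈ -21325.)
a - 345292 = -1343500/63 - 345292 = -23096896/63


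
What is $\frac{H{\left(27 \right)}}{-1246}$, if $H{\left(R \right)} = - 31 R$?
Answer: $\frac{837}{1246} \approx 0.67175$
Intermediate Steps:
$\frac{H{\left(27 \right)}}{-1246} = \frac{\left(-31\right) 27}{-1246} = \left(-837\right) \left(- \frac{1}{1246}\right) = \frac{837}{1246}$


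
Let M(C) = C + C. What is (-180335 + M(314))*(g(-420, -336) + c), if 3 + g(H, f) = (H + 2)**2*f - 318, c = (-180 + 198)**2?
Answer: 10550105752527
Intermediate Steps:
M(C) = 2*C
c = 324 (c = 18**2 = 324)
g(H, f) = -321 + f*(2 + H)**2 (g(H, f) = -3 + ((H + 2)**2*f - 318) = -3 + ((2 + H)**2*f - 318) = -3 + (f*(2 + H)**2 - 318) = -3 + (-318 + f*(2 + H)**2) = -321 + f*(2 + H)**2)
(-180335 + M(314))*(g(-420, -336) + c) = (-180335 + 2*314)*((-321 - 336*(2 - 420)**2) + 324) = (-180335 + 628)*((-321 - 336*(-418)**2) + 324) = -179707*((-321 - 336*174724) + 324) = -179707*((-321 - 58707264) + 324) = -179707*(-58707585 + 324) = -179707*(-58707261) = 10550105752527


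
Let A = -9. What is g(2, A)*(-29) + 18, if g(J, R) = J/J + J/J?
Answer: -40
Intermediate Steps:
g(J, R) = 2 (g(J, R) = 1 + 1 = 2)
g(2, A)*(-29) + 18 = 2*(-29) + 18 = -58 + 18 = -40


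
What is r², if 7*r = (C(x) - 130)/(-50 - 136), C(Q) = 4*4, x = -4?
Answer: 361/47089 ≈ 0.0076663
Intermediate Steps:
C(Q) = 16
r = 19/217 (r = ((16 - 130)/(-50 - 136))/7 = (-114/(-186))/7 = (-114*(-1/186))/7 = (⅐)*(19/31) = 19/217 ≈ 0.087558)
r² = (19/217)² = 361/47089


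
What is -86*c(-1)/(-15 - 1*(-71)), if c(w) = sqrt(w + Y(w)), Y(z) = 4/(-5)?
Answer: -129*I*sqrt(5)/140 ≈ -2.0604*I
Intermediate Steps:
Y(z) = -4/5 (Y(z) = 4*(-1/5) = -4/5)
c(w) = sqrt(-4/5 + w) (c(w) = sqrt(w - 4/5) = sqrt(-4/5 + w))
-86*c(-1)/(-15 - 1*(-71)) = -86*sqrt(-20 + 25*(-1))/5/(-15 - 1*(-71)) = -86*sqrt(-20 - 25)/5/(-15 + 71) = -86*sqrt(-45)/5/56 = -86*(3*I*sqrt(5))/5/56 = -86*3*I*sqrt(5)/5/56 = -129*I*sqrt(5)/140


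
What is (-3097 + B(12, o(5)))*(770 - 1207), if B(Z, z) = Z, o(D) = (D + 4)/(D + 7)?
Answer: 1348145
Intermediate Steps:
o(D) = (4 + D)/(7 + D)
(-3097 + B(12, o(5)))*(770 - 1207) = (-3097 + 12)*(770 - 1207) = -3085*(-437) = 1348145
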